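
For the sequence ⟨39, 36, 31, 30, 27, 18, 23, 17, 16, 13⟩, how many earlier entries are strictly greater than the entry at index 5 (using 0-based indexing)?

5 such elements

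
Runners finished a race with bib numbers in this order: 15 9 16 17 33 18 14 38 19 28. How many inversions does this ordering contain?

Element-by-element contributions:
15: 2
9: 0
16: 1
17: 1
33: 4
18: 1
14: 0
38: 2
19: 0
28: 0
Sum: 2 + 0 + 1 + 1 + 4 + 1 + 0 + 2 + 0 + 0 = 11

11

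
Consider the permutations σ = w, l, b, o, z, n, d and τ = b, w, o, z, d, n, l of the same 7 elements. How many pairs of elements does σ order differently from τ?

Assign each item its position (1..7) in the first ordering, then rewrite the second ordering as that position sequence:
positions: w→1, l→2, b→3, o→4, z→5, n→6, d→7
second ordering as positions: [3, 1, 4, 5, 7, 6, 2]
Discordant pairs = inversions in this position sequence.
3: 1, 2 → 2
1: 0
4: 2 → 1
5: 2 → 1
7: 6, 2 → 2
6: 2 → 1
2: 0
Total: 2 + 0 + 1 + 1 + 2 + 1 + 0 = 7

There are 7 discordant pairs.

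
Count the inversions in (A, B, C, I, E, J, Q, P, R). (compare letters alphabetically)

Element-by-element contributions:
A → none → 0
B → none → 0
C → none → 0
I → E → 1
E → none → 0
J → none → 0
Q → P → 1
P → none → 0
R → none → 0
Sum: 0 + 0 + 0 + 1 + 0 + 0 + 1 + 0 + 0 = 2

2 inversions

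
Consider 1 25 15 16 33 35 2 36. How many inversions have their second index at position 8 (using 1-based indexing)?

0

The element at index 8 is 36.
Elements before it: 1, 25, 15, 16, 33, 35, 2
None of them are larger than 36.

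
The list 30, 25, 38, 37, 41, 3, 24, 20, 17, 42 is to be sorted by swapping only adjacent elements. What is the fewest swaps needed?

There are 25 swaps.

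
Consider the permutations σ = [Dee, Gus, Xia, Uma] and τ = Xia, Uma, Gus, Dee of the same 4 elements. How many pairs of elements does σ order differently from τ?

5 discordant pairs

Assign each item its position (1..4) in the first ordering, then rewrite the second ordering as that position sequence:
positions: Dee→1, Gus→2, Xia→3, Uma→4
second ordering as positions: [3, 4, 2, 1]
Discordant pairs = inversions in this position sequence.
3: 2, 1 → 2
4: 2, 1 → 2
2: 1 → 1
1: 0
Total: 2 + 2 + 1 + 0 = 5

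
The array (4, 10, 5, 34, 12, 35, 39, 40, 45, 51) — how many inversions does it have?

2 out-of-order pairs

Sweep left to right; for each value list the smaller values that follow it:
4: 0
10: 1
5: 0
34: 1
12: 0
35: 0
39: 0
40: 0
45: 0
51: 0
Sum: 0 + 1 + 0 + 1 + 0 + 0 + 0 + 0 + 0 + 0 = 2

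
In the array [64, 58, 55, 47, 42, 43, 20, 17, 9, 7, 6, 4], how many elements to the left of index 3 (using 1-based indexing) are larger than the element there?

The element at index 3 is 55.
Elements before it: 64, 58
Those larger than 55: 64, 58

2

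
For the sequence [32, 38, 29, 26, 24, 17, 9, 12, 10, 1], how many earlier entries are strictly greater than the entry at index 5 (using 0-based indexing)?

5

The element at index 5 is 17.
Elements before it: 32, 38, 29, 26, 24
Those larger than 17: 32, 38, 29, 26, 24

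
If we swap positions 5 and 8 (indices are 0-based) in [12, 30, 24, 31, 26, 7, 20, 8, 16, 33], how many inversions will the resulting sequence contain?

Positions 5 and 8 hold 7 and 16; after swapping, the array is [12, 30, 24, 31, 26, 16, 20, 8, 7, 33].
Count, for each position, how many later elements it exceeds:
12 → 8, 7 → 2
30 → 24, 26, 16, 20, 8, 7 → 6
24 → 16, 20, 8, 7 → 4
31 → 26, 16, 20, 8, 7 → 5
26 → 16, 20, 8, 7 → 4
16 → 8, 7 → 2
20 → 8, 7 → 2
8 → 7 → 1
7 → none → 0
33 → none → 0
Sum: 2 + 6 + 4 + 5 + 4 + 2 + 2 + 1 + 0 + 0 = 26

26 inversions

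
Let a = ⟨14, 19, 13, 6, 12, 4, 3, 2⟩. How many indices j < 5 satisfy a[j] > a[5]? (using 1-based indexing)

The element at index 5 is 12.
Elements before it: 14, 19, 13, 6
Those larger than 12: 14, 19, 13

3 such elements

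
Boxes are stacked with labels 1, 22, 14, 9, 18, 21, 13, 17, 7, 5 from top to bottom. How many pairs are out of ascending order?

For each element, count later entries that are smaller:
1: 0
22: 8
14: 4
9: 2
18: 4
21: 4
13: 2
17: 2
7: 1
5: 0
Sum: 0 + 8 + 4 + 2 + 4 + 4 + 2 + 2 + 1 + 0 = 27

27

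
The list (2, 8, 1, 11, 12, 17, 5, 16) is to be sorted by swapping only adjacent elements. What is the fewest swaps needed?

Adjacent swaps: 7

Minimum adjacent swaps = number of inversions (each swap of adjacent out-of-order elements removes one inversion and no swap can remove more).
Count inversions — for each element, later elements that are smaller:
2: 1 → 1
8: 1, 5 → 2
1: none → 0
11: 5 → 1
12: 5 → 1
17: 5, 16 → 2
5: none → 0
16: none → 0
Total inversions: 1 + 2 + 0 + 1 + 1 + 2 + 0 + 0 = 7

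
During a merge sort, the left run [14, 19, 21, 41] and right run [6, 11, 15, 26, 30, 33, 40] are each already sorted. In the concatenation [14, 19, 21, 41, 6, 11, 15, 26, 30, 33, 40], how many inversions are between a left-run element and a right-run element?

Take each right-half value and tally the left-half values above it:
r = 6: 14, 19, 21, 41 → 4
r = 11: 14, 19, 21, 41 → 4
r = 15: 19, 21, 41 → 3
r = 26: 41 → 1
r = 30: 41 → 1
r = 33: 41 → 1
r = 40: 41 → 1
Cross-inversions: 4 + 4 + 3 + 1 + 1 + 1 + 1 = 15

15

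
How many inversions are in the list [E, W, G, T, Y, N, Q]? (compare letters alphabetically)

Listing every pair i<j with a[i]>a[j] (using 1-based positions):
(2,3): W > G
(2,4): W > T
(2,6): W > N
(2,7): W > Q
(4,6): T > N
(4,7): T > Q
(5,6): Y > N
(5,7): Y > Q
That's 8 pairs.

Out-of-order pairs: 8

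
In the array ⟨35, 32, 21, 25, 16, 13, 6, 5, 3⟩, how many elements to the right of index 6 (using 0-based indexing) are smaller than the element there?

2

The element at index 6 is 6.
Elements after it: 5, 3
Those smaller than 6: 5, 3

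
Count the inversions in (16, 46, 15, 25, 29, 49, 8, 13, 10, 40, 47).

26 out-of-order pairs

Sweep left to right; for each value list the smaller values that follow it:
16 → 15, 8, 13, 10 → 4
46 → 15, 25, 29, 8, 13, 10, 40 → 7
15 → 8, 13, 10 → 3
25 → 8, 13, 10 → 3
29 → 8, 13, 10 → 3
49 → 8, 13, 10, 40, 47 → 5
8 → none → 0
13 → 10 → 1
10 → none → 0
40 → none → 0
47 → none → 0
Sum: 4 + 7 + 3 + 3 + 3 + 5 + 0 + 1 + 0 + 0 + 0 = 26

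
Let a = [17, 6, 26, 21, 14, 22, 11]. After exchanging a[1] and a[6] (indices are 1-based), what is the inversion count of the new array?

14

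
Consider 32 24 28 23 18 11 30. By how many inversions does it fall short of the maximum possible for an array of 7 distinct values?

6

Maximum inversions for 7 distinct elements is C(7, 2) = 7·6/2 = 21.
Current inversions — for each element, count later smaller elements:
32: 6
24: 3
28: 3
23: 2
18: 1
11: 0
30: 0
Current total: 6 + 3 + 3 + 2 + 1 + 0 + 0 = 15
Shortfall: 21 − 15 = 6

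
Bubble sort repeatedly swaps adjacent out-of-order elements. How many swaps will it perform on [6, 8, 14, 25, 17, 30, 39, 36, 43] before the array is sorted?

2

Minimum adjacent swaps = number of inversions (each swap of adjacent out-of-order elements removes one inversion and no swap can remove more).
Count inversions — for each element, later elements that are smaller:
6: none → 0
8: none → 0
14: none → 0
25: 17 → 1
17: none → 0
30: none → 0
39: 36 → 1
36: none → 0
43: none → 0
Total inversions: 0 + 0 + 0 + 1 + 0 + 0 + 1 + 0 + 0 = 2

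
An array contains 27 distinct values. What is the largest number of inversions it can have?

A reversed (strictly descending) arrangement makes every pair an inversion, giving C(27, 2) inversions.
C(27, 2) = 27·26/2 = 351

351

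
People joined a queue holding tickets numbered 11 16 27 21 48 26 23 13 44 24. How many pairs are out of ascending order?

Inversions: 17

For each element, count later entries that are smaller:
11 → none → 0
16 → 13 → 1
27 → 21, 26, 23, 13, 24 → 5
21 → 13 → 1
48 → 26, 23, 13, 44, 24 → 5
26 → 23, 13, 24 → 3
23 → 13 → 1
13 → none → 0
44 → 24 → 1
24 → none → 0
Sum: 0 + 1 + 5 + 1 + 5 + 3 + 1 + 0 + 1 + 0 = 17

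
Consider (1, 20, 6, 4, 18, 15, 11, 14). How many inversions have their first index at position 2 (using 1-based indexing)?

6 such elements

The element at index 2 is 20.
Elements after it: 6, 4, 18, 15, 11, 14
Those smaller than 20: 6, 4, 18, 15, 11, 14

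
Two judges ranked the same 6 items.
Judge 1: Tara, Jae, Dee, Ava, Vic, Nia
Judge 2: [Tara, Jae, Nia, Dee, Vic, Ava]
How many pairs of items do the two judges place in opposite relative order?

Assign each item its position (1..6) in the first ordering, then rewrite the second ordering as that position sequence:
positions: Tara→1, Jae→2, Dee→3, Ava→4, Vic→5, Nia→6
second ordering as positions: [1, 2, 6, 3, 5, 4]
Discordant pairs = inversions in this position sequence.
1: 0
2: 0
6: 3, 5, 4 → 3
3: 0
5: 4 → 1
4: 0
Total: 0 + 0 + 3 + 0 + 1 + 0 = 4

4 discordant pairs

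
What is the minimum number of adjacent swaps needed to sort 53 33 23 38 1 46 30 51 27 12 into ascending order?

The minimum number of adjacent swaps to sort an array equals its inversion count, since every such swap removes exactly one inversion.
Count inversions — for each element, later elements that are smaller:
53: 33, 23, 38, 1, 46, 30, 51, 27, 12 → 9
33: 23, 1, 30, 27, 12 → 5
23: 1, 12 → 2
38: 1, 30, 27, 12 → 4
1: none → 0
46: 30, 27, 12 → 3
30: 27, 12 → 2
51: 27, 12 → 2
27: 12 → 1
12: none → 0
Total inversions: 9 + 5 + 2 + 4 + 0 + 3 + 2 + 2 + 1 + 0 = 28

There are 28 swaps.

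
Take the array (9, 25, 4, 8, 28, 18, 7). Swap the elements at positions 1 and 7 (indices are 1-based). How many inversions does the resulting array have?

Positions 1 and 7 hold 9 and 7; after swapping, the array is [7, 25, 4, 8, 28, 18, 9].
Sweep left to right; for each value list the smaller values that follow it:
7 → 4 → 1
25 → 4, 8, 18, 9 → 4
4 → none → 0
8 → none → 0
28 → 18, 9 → 2
18 → 9 → 1
9 → none → 0
Sum: 1 + 4 + 0 + 0 + 2 + 1 + 0 = 8

8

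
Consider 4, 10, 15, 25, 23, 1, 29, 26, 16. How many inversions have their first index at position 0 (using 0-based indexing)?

1

The element at index 0 is 4.
Elements after it: 10, 15, 25, 23, 1, 29, 26, 16
Those smaller than 4: 1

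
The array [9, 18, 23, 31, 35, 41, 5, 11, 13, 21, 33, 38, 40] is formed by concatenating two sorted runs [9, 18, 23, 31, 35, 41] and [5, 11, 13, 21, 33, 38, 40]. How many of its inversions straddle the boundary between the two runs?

24 split inversions

For each element r of the right run, count left-run elements greater than r:
r = 5: 9, 18, 23, 31, 35, 41 → 6
r = 11: 18, 23, 31, 35, 41 → 5
r = 13: 18, 23, 31, 35, 41 → 5
r = 21: 23, 31, 35, 41 → 4
r = 33: 35, 41 → 2
r = 38: 41 → 1
r = 40: 41 → 1
Cross-inversions: 6 + 5 + 5 + 4 + 2 + 1 + 1 = 24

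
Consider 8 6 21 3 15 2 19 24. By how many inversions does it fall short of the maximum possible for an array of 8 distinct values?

Maximum inversions for 8 distinct elements is C(8, 2) = 8·7/2 = 28.
Current inversions — for each element, count later smaller elements:
8: 3
6: 2
21: 4
3: 1
15: 1
2: 0
19: 0
24: 0
Current total: 3 + 2 + 4 + 1 + 1 + 0 + 0 + 0 = 11
Shortfall: 28 − 11 = 17

17 inversions short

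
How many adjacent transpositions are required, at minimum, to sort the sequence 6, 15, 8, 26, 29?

1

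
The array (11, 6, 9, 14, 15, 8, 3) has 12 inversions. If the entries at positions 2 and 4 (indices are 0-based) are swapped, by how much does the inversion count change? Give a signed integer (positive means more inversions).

Positions 2 and 4 hold 9 and 15; after swapping, the array is [11, 6, 15, 14, 9, 8, 3].
Count, for each position, how many later elements it exceeds:
11: 4
6: 1
15: 4
14: 3
9: 2
8: 1
3: 0
Sum: 4 + 1 + 4 + 3 + 2 + 1 + 0 = 15
Change: 15 − 12 = +3

+3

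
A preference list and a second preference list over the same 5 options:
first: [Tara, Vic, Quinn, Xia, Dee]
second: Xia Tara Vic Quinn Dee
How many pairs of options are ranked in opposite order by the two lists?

3

Assign each item its position (1..5) in the first ordering, then rewrite the second ordering as that position sequence:
positions: Tara→1, Vic→2, Quinn→3, Xia→4, Dee→5
second ordering as positions: [4, 1, 2, 3, 5]
Discordant pairs = inversions in this position sequence.
4: 1, 2, 3 → 3
1: 0
2: 0
3: 0
5: 0
Total: 3 + 0 + 0 + 0 + 0 = 3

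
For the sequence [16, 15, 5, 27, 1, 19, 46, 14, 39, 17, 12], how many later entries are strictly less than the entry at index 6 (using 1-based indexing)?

The element at index 6 is 19.
Elements after it: 46, 14, 39, 17, 12
Those smaller than 19: 14, 17, 12

3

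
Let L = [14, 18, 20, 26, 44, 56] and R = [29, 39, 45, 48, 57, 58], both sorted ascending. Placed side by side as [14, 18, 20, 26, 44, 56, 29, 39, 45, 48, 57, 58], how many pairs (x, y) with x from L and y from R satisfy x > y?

6

For each element r of the right run, count left-run elements greater than r:
r = 29: 44, 56 → 2
r = 39: 44, 56 → 2
r = 45: 56 → 1
r = 48: 56 → 1
r = 57: none → 0
r = 58: none → 0
Cross-inversions: 2 + 2 + 1 + 1 + 0 + 0 = 6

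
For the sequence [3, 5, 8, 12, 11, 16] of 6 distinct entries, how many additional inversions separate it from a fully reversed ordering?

14 inversions short

Maximum inversions for 6 distinct elements is C(6, 2) = 6·5/2 = 15.
Current inversions — for each element, count later smaller elements:
3: 0
5: 0
8: 0
12: 1
11: 0
16: 0
Current total: 0 + 0 + 0 + 1 + 0 + 0 = 1
Shortfall: 15 − 1 = 14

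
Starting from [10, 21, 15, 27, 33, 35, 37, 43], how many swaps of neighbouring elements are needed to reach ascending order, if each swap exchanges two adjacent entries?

The minimum number of adjacent swaps to sort an array equals its inversion count, since every such swap removes exactly one inversion.
Count inversions — for each element, later elements that are smaller:
10: none → 0
21: 15 → 1
15: none → 0
27: none → 0
33: none → 0
35: none → 0
37: none → 0
43: none → 0
Total inversions: 0 + 1 + 0 + 0 + 0 + 0 + 0 + 0 = 1

1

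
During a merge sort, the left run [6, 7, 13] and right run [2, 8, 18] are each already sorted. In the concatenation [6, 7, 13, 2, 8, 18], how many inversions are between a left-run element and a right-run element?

Split inversions: 4

Take each right-half value and tally the left-half values above it:
r = 2: 6, 7, 13 → 3
r = 8: 13 → 1
r = 18: none → 0
Cross-inversions: 3 + 1 + 0 = 4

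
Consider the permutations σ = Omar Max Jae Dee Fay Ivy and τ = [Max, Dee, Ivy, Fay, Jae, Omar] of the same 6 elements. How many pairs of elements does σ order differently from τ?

Assign each item its position (1..6) in the first ordering, then rewrite the second ordering as that position sequence:
positions: Omar→1, Max→2, Jae→3, Dee→4, Fay→5, Ivy→6
second ordering as positions: [2, 4, 6, 5, 3, 1]
Discordant pairs = inversions in this position sequence.
2: 1 → 1
4: 3, 1 → 2
6: 5, 3, 1 → 3
5: 3, 1 → 2
3: 1 → 1
1: 0
Total: 1 + 2 + 3 + 2 + 1 + 0 = 9

9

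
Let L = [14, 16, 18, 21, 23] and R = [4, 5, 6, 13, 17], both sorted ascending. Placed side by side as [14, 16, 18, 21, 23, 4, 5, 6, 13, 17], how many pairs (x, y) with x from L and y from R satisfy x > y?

23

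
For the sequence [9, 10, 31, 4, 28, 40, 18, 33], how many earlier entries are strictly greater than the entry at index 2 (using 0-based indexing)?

0 such elements

The element at index 2 is 31.
Elements before it: 9, 10
None of them are larger than 31.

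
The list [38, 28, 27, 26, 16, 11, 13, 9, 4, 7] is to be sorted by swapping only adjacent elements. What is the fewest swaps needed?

There are 43 swaps.

The minimum number of adjacent swaps to sort an array equals its inversion count, since every such swap removes exactly one inversion.
Count inversions — for each element, later elements that are smaller:
38: 28, 27, 26, 16, 11, 13, 9, 4, 7 → 9
28: 27, 26, 16, 11, 13, 9, 4, 7 → 8
27: 26, 16, 11, 13, 9, 4, 7 → 7
26: 16, 11, 13, 9, 4, 7 → 6
16: 11, 13, 9, 4, 7 → 5
11: 9, 4, 7 → 3
13: 9, 4, 7 → 3
9: 4, 7 → 2
4: none → 0
7: none → 0
Total inversions: 9 + 8 + 7 + 6 + 5 + 3 + 3 + 2 + 0 + 0 = 43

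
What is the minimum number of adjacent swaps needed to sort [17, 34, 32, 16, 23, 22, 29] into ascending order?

Adjacent swaps: 11

Each adjacent swap fixes exactly one inversion, so the minimum swap count equals the number of inversions.
Count inversions — for each element, later elements that are smaller:
17: 16 → 1
34: 32, 16, 23, 22, 29 → 5
32: 16, 23, 22, 29 → 4
16: none → 0
23: 22 → 1
22: none → 0
29: none → 0
Total inversions: 1 + 5 + 4 + 0 + 1 + 0 + 0 = 11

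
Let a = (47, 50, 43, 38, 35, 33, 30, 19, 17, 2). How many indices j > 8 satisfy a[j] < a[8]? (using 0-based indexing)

1

The element at index 8 is 17.
Elements after it: 2
Those smaller than 17: 2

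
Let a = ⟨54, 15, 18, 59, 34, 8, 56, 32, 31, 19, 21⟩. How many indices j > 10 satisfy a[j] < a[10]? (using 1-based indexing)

The element at index 10 is 19.
Elements after it: 21
None of them are smaller than 19.

0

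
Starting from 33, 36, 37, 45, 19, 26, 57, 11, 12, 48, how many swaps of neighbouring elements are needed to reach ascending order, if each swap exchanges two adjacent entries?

23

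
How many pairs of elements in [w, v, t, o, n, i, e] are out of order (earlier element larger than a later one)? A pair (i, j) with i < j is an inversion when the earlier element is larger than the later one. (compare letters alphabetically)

21 inversions

Sweep left to right; for each value list the smaller values that follow it:
w → v, t, o, n, i, e → 6
v → t, o, n, i, e → 5
t → o, n, i, e → 4
o → n, i, e → 3
n → i, e → 2
i → e → 1
e → none → 0
Sum: 6 + 5 + 4 + 3 + 2 + 1 + 0 = 21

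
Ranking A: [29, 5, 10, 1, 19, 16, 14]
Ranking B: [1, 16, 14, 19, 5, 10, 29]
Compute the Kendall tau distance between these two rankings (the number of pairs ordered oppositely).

16 discordant pairs

Assign each item its position (1..7) in the first ordering, then rewrite the second ordering as that position sequence:
positions: 29→1, 5→2, 10→3, 1→4, 19→5, 16→6, 14→7
second ordering as positions: [4, 6, 7, 5, 2, 3, 1]
Discordant pairs = inversions in this position sequence.
4: 2, 3, 1 → 3
6: 5, 2, 3, 1 → 4
7: 5, 2, 3, 1 → 4
5: 2, 3, 1 → 3
2: 1 → 1
3: 1 → 1
1: 0
Total: 3 + 4 + 4 + 3 + 1 + 1 + 0 = 16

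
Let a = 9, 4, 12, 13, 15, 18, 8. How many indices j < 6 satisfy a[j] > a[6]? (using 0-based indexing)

5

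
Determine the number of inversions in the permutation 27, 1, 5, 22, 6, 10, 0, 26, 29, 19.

For each element, count later entries that are smaller:
27: 8
1: 1
5: 1
22: 4
6: 1
10: 1
0: 0
26: 1
29: 1
19: 0
Sum: 8 + 1 + 1 + 4 + 1 + 1 + 0 + 1 + 1 + 0 = 18

18 out-of-order pairs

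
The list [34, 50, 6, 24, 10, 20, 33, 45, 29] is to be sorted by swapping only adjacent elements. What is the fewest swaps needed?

There are 17 swaps.

Minimum adjacent swaps = number of inversions (each swap of adjacent out-of-order elements removes one inversion and no swap can remove more).
Count inversions — for each element, later elements that are smaller:
34: 6, 24, 10, 20, 33, 29 → 6
50: 6, 24, 10, 20, 33, 45, 29 → 7
6: none → 0
24: 10, 20 → 2
10: none → 0
20: none → 0
33: 29 → 1
45: 29 → 1
29: none → 0
Total inversions: 6 + 7 + 0 + 2 + 0 + 0 + 1 + 1 + 0 = 17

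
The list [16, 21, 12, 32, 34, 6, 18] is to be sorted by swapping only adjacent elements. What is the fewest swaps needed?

10

Minimum adjacent swaps = number of inversions (each swap of adjacent out-of-order elements removes one inversion and no swap can remove more).
Count inversions — for each element, later elements that are smaller:
16: 12, 6 → 2
21: 12, 6, 18 → 3
12: 6 → 1
32: 6, 18 → 2
34: 6, 18 → 2
6: none → 0
18: none → 0
Total inversions: 2 + 3 + 1 + 2 + 2 + 0 + 0 = 10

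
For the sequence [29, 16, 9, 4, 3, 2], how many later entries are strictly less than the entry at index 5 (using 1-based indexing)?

The element at index 5 is 3.
Elements after it: 2
Those smaller than 3: 2

1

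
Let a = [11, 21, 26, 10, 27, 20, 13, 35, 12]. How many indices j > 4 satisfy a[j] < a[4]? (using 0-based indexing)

The element at index 4 is 27.
Elements after it: 20, 13, 35, 12
Those smaller than 27: 20, 13, 12

3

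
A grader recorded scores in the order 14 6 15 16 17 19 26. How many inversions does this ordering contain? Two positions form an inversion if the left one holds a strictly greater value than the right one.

Out-of-order pairs: 1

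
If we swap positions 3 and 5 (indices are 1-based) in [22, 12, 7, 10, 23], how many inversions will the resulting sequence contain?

8

Positions 3 and 5 hold 7 and 23; after swapping, the array is [22, 12, 23, 10, 7].
Sweep left to right; for each value list the smaller values that follow it:
22: 3
12: 2
23: 2
10: 1
7: 0
Sum: 3 + 2 + 2 + 1 + 0 = 8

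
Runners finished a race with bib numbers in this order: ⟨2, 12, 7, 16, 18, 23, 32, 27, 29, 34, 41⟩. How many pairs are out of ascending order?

Out-of-order pairs: 3

Element-by-element contributions:
2 → none → 0
12 → 7 → 1
7 → none → 0
16 → none → 0
18 → none → 0
23 → none → 0
32 → 27, 29 → 2
27 → none → 0
29 → none → 0
34 → none → 0
41 → none → 0
Sum: 0 + 1 + 0 + 0 + 0 + 0 + 2 + 0 + 0 + 0 + 0 = 3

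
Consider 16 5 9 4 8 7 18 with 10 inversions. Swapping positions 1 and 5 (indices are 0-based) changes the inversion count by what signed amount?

+1

Positions 1 and 5 hold 5 and 7; after swapping, the array is [16, 7, 9, 4, 8, 5, 18].
Element-by-element contributions:
16: 5
7: 2
9: 3
4: 0
8: 1
5: 0
18: 0
Sum: 5 + 2 + 3 + 0 + 1 + 0 + 0 = 11
Change: 11 − 10 = +1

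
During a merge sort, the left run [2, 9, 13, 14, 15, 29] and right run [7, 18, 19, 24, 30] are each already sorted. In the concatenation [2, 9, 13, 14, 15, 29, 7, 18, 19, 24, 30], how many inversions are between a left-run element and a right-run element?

For each element r of the right run, count left-run elements greater than r:
r = 7: 9, 13, 14, 15, 29 → 5
r = 18: 29 → 1
r = 19: 29 → 1
r = 24: 29 → 1
r = 30: none → 0
Cross-inversions: 5 + 1 + 1 + 1 + 0 = 8

8 split inversions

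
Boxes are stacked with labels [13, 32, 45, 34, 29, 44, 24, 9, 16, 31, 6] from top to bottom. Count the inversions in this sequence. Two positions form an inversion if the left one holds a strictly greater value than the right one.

Sweep left to right; for each value list the smaller values that follow it:
13 → 9, 6 → 2
32 → 29, 24, 9, 16, 31, 6 → 6
45 → 34, 29, 44, 24, 9, 16, 31, 6 → 8
34 → 29, 24, 9, 16, 31, 6 → 6
29 → 24, 9, 16, 6 → 4
44 → 24, 9, 16, 31, 6 → 5
24 → 9, 16, 6 → 3
9 → 6 → 1
16 → 6 → 1
31 → 6 → 1
6 → none → 0
Sum: 2 + 6 + 8 + 6 + 4 + 5 + 3 + 1 + 1 + 1 + 0 = 37

37 out-of-order pairs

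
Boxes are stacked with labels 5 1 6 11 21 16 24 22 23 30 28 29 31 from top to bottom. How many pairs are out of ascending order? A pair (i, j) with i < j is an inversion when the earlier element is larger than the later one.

6 inversions

For each element, count later entries that are smaller:
5: 1
1: 0
6: 0
11: 0
21: 1
16: 0
24: 2
22: 0
23: 0
30: 2
28: 0
29: 0
31: 0
Sum: 1 + 0 + 0 + 0 + 1 + 0 + 2 + 0 + 0 + 2 + 0 + 0 + 0 = 6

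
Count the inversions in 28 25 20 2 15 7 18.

16 out-of-order pairs

For each element, count later entries that are smaller:
28 → 25, 20, 2, 15, 7, 18 → 6
25 → 20, 2, 15, 7, 18 → 5
20 → 2, 15, 7, 18 → 4
2 → none → 0
15 → 7 → 1
7 → none → 0
18 → none → 0
Sum: 6 + 5 + 4 + 0 + 1 + 0 + 0 = 16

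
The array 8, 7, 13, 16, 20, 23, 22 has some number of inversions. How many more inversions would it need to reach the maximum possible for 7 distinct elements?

19

Maximum inversions for 7 distinct elements is C(7, 2) = 7·6/2 = 21.
Current inversions — for each element, count later smaller elements:
8: 1
7: 0
13: 0
16: 0
20: 0
23: 1
22: 0
Current total: 1 + 0 + 0 + 0 + 0 + 1 + 0 = 2
Shortfall: 21 − 2 = 19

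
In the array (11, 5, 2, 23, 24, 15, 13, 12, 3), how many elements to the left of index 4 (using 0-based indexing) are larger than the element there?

0

The element at index 4 is 24.
Elements before it: 11, 5, 2, 23
None of them are larger than 24.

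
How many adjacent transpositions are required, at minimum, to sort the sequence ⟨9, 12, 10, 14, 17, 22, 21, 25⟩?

2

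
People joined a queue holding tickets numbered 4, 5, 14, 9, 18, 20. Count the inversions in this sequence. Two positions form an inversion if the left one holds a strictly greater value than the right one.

1 inversion

Element-by-element contributions:
4 → none → 0
5 → none → 0
14 → 9 → 1
9 → none → 0
18 → none → 0
20 → none → 0
Sum: 0 + 0 + 1 + 0 + 0 + 0 = 1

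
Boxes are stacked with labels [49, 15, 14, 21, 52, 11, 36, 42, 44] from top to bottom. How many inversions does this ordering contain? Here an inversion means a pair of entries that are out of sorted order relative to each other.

Count, for each position, how many later elements it exceeds:
49: 7
15: 2
14: 1
21: 1
52: 4
11: 0
36: 0
42: 0
44: 0
Sum: 7 + 2 + 1 + 1 + 4 + 0 + 0 + 0 + 0 = 15

There are 15 inversions.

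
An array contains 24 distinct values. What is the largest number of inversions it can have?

276

The maximum occurs when the array is in strictly decreasing order: every one of the C(24, 2) pairs is inverted.
C(24, 2) = 24·23/2 = 276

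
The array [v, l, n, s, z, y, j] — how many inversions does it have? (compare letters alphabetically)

Listing every pair i<j with a[i]>a[j] (using 0-based positions):
(0,1): v > l
(0,2): v > n
(0,3): v > s
(0,6): v > j
(1,6): l > j
(2,6): n > j
(3,6): s > j
(4,5): z > y
(4,6): z > j
(5,6): y > j
That's 10 pairs.

10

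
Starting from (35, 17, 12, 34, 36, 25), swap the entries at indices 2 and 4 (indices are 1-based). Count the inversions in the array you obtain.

Positions 2 and 4 hold 17 and 34; after swapping, the array is [35, 34, 12, 17, 36, 25].
For each element, count later entries that are smaller:
35 → 34, 12, 17, 25 → 4
34 → 12, 17, 25 → 3
12 → none → 0
17 → none → 0
36 → 25 → 1
25 → none → 0
Sum: 4 + 3 + 0 + 0 + 1 + 0 = 8

8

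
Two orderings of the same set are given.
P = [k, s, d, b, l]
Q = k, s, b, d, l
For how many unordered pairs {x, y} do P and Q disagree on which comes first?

Assign each item its position (1..5) in the first ordering, then rewrite the second ordering as that position sequence:
positions: k→1, s→2, d→3, b→4, l→5
second ordering as positions: [1, 2, 4, 3, 5]
Discordant pairs = inversions in this position sequence.
1: 0
2: 0
4: 3 → 1
3: 0
5: 0
Total: 0 + 0 + 1 + 0 + 0 = 1

1 disagreeing pair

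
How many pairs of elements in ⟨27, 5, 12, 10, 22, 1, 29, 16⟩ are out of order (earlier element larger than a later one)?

Sweep left to right; for each value list the smaller values that follow it:
27 → 5, 12, 10, 22, 1, 16 → 6
5 → 1 → 1
12 → 10, 1 → 2
10 → 1 → 1
22 → 1, 16 → 2
1 → none → 0
29 → 16 → 1
16 → none → 0
Sum: 6 + 1 + 2 + 1 + 2 + 0 + 1 + 0 = 13

There are 13 inversions.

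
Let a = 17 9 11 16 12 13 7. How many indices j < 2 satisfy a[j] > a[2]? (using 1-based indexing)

1

The element at index 2 is 9.
Elements before it: 17
Those larger than 9: 17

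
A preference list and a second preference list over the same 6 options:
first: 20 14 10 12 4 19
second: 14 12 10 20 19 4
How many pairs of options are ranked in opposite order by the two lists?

Assign each item its position (1..6) in the first ordering, then rewrite the second ordering as that position sequence:
positions: 20→1, 14→2, 10→3, 12→4, 4→5, 19→6
second ordering as positions: [2, 4, 3, 1, 6, 5]
Discordant pairs = inversions in this position sequence.
2: 1 → 1
4: 3, 1 → 2
3: 1 → 1
1: 0
6: 5 → 1
5: 0
Total: 1 + 2 + 1 + 0 + 1 + 0 = 5

There are 5 pairs.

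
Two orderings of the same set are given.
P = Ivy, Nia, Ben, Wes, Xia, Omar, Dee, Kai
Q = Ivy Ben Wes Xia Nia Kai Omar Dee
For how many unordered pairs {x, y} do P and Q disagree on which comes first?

Assign each item its position (1..8) in the first ordering, then rewrite the second ordering as that position sequence:
positions: Ivy→1, Nia→2, Ben→3, Wes→4, Xia→5, Omar→6, Dee→7, Kai→8
second ordering as positions: [1, 3, 4, 5, 2, 8, 6, 7]
Discordant pairs = inversions in this position sequence.
1: 0
3: 2 → 1
4: 2 → 1
5: 2 → 1
2: 0
8: 6, 7 → 2
6: 0
7: 0
Total: 0 + 1 + 1 + 1 + 0 + 2 + 0 + 0 = 5

5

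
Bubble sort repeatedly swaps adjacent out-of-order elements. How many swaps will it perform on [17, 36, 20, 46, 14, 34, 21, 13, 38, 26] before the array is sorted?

Each adjacent swap fixes exactly one inversion, so the minimum swap count equals the number of inversions.
Count inversions — for each element, later elements that are smaller:
17: 14, 13 → 2
36: 20, 14, 34, 21, 13, 26 → 6
20: 14, 13 → 2
46: 14, 34, 21, 13, 38, 26 → 6
14: 13 → 1
34: 21, 13, 26 → 3
21: 13 → 1
13: none → 0
38: 26 → 1
26: none → 0
Total inversions: 2 + 6 + 2 + 6 + 1 + 3 + 1 + 0 + 1 + 0 = 22

22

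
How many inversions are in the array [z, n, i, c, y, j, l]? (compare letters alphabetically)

For each element, count later entries that are smaller:
z: 6
n: 4
i: 1
c: 0
y: 2
j: 0
l: 0
Sum: 6 + 4 + 1 + 0 + 2 + 0 + 0 = 13

13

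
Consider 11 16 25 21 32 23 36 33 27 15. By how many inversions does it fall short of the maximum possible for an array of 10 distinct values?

Maximum inversions for 10 distinct elements is C(10, 2) = 10·9/2 = 45.
Current inversions — for each element, count later smaller elements:
11: 0
16: 1
25: 3
21: 1
32: 3
23: 1
36: 3
33: 2
27: 1
15: 0
Current total: 0 + 1 + 3 + 1 + 3 + 1 + 3 + 2 + 1 + 0 = 15
Shortfall: 45 − 15 = 30

30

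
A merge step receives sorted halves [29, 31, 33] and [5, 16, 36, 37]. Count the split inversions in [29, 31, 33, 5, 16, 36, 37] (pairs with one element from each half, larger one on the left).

Cross-inversions: 6

Take each right-half value and tally the left-half values above it:
r = 5: 29, 31, 33 → 3
r = 16: 29, 31, 33 → 3
r = 36: none → 0
r = 37: none → 0
Cross-inversions: 3 + 3 + 0 + 0 = 6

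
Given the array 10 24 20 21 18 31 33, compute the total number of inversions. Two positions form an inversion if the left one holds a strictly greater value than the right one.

5

Sweep left to right; for each value list the smaller values that follow it:
10 → none → 0
24 → 20, 21, 18 → 3
20 → 18 → 1
21 → 18 → 1
18 → none → 0
31 → none → 0
33 → none → 0
Sum: 0 + 3 + 1 + 1 + 0 + 0 + 0 = 5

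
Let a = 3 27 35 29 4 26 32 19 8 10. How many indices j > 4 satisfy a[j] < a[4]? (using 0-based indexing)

0

The element at index 4 is 4.
Elements after it: 26, 32, 19, 8, 10
None of them are smaller than 4.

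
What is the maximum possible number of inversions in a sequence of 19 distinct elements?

171

A reversed (strictly descending) arrangement makes every pair an inversion, giving C(19, 2) inversions.
C(19, 2) = 19·18/2 = 171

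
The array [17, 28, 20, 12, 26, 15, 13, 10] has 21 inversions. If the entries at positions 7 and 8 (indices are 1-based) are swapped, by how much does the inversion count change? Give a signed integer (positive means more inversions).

Positions 7 and 8 hold 13 and 10; after swapping, the array is [17, 28, 20, 12, 26, 15, 10, 13].
Count, for each position, how many later elements it exceeds:
17 → 12, 15, 10, 13 → 4
28 → 20, 12, 26, 15, 10, 13 → 6
20 → 12, 15, 10, 13 → 4
12 → 10 → 1
26 → 15, 10, 13 → 3
15 → 10, 13 → 2
10 → none → 0
13 → none → 0
Sum: 4 + 6 + 4 + 1 + 3 + 2 + 0 + 0 = 20
Change: 20 − 21 = -1

-1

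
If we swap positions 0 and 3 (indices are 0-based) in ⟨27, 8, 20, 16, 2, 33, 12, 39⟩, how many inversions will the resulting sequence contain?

9 inversions

Positions 0 and 3 hold 27 and 16; after swapping, the array is [16, 8, 20, 27, 2, 33, 12, 39].
Element-by-element contributions:
16 → 8, 2, 12 → 3
8 → 2 → 1
20 → 2, 12 → 2
27 → 2, 12 → 2
2 → none → 0
33 → 12 → 1
12 → none → 0
39 → none → 0
Sum: 3 + 1 + 2 + 2 + 0 + 1 + 0 + 0 = 9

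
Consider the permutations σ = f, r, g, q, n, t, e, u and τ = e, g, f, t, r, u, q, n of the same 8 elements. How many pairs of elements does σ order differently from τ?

13

Assign each item its position (1..8) in the first ordering, then rewrite the second ordering as that position sequence:
positions: f→1, r→2, g→3, q→4, n→5, t→6, e→7, u→8
second ordering as positions: [7, 3, 1, 6, 2, 8, 4, 5]
Discordant pairs = inversions in this position sequence.
7: 3, 1, 6, 2, 4, 5 → 6
3: 1, 2 → 2
1: 0
6: 2, 4, 5 → 3
2: 0
8: 4, 5 → 2
4: 0
5: 0
Total: 6 + 2 + 0 + 3 + 0 + 2 + 0 + 0 = 13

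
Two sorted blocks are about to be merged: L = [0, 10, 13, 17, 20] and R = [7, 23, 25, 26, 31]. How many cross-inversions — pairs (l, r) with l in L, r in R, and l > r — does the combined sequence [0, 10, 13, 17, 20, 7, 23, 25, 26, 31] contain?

4

Take each right-half value and tally the left-half values above it:
r = 7: 10, 13, 17, 20 → 4
r = 23: none → 0
r = 25: none → 0
r = 26: none → 0
r = 31: none → 0
Cross-inversions: 4 + 0 + 0 + 0 + 0 = 4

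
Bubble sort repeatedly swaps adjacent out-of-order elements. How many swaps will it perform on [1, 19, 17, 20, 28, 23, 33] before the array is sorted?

2

Minimum adjacent swaps = number of inversions (each swap of adjacent out-of-order elements removes one inversion and no swap can remove more).
Count inversions — for each element, later elements that are smaller:
1: none → 0
19: 17 → 1
17: none → 0
20: none → 0
28: 23 → 1
23: none → 0
33: none → 0
Total inversions: 0 + 1 + 0 + 0 + 1 + 0 + 0 = 2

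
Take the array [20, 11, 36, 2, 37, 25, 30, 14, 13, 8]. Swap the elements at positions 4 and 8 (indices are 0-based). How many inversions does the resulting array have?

20 inversions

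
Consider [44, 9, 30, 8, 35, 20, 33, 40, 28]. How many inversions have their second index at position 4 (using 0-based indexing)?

1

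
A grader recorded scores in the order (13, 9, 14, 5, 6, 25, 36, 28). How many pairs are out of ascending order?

There are 8 inversions.

Sweep left to right; for each value list the smaller values that follow it:
13 → 9, 5, 6 → 3
9 → 5, 6 → 2
14 → 5, 6 → 2
5 → none → 0
6 → none → 0
25 → none → 0
36 → 28 → 1
28 → none → 0
Sum: 3 + 2 + 2 + 0 + 0 + 0 + 1 + 0 = 8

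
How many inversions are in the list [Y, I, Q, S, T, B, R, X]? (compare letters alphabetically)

Inversions: 13

Element-by-element contributions:
Y: 7
I: 1
Q: 1
S: 2
T: 2
B: 0
R: 0
X: 0
Sum: 7 + 1 + 1 + 2 + 2 + 0 + 0 + 0 = 13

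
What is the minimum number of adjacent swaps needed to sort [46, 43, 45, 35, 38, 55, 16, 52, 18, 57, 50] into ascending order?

There are 25 swaps.

Each adjacent swap fixes exactly one inversion, so the minimum swap count equals the number of inversions.
Count inversions — for each element, later elements that are smaller:
46: 43, 45, 35, 38, 16, 18 → 6
43: 35, 38, 16, 18 → 4
45: 35, 38, 16, 18 → 4
35: 16, 18 → 2
38: 16, 18 → 2
55: 16, 52, 18, 50 → 4
16: none → 0
52: 18, 50 → 2
18: none → 0
57: 50 → 1
50: none → 0
Total inversions: 6 + 4 + 4 + 2 + 2 + 4 + 0 + 2 + 0 + 1 + 0 = 25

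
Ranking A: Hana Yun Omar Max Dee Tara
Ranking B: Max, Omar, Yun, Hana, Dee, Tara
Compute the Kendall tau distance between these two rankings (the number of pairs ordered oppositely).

6

Assign each item its position (1..6) in the first ordering, then rewrite the second ordering as that position sequence:
positions: Hana→1, Yun→2, Omar→3, Max→4, Dee→5, Tara→6
second ordering as positions: [4, 3, 2, 1, 5, 6]
Discordant pairs = inversions in this position sequence.
4: 3, 2, 1 → 3
3: 2, 1 → 2
2: 1 → 1
1: 0
5: 0
6: 0
Total: 3 + 2 + 1 + 0 + 0 + 0 = 6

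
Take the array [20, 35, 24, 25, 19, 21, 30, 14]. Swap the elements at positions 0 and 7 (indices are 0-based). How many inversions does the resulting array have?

There are 14 inversions.

Positions 0 and 7 hold 20 and 14; after swapping, the array is [14, 35, 24, 25, 19, 21, 30, 20].
Element-by-element contributions:
14 → none → 0
35 → 24, 25, 19, 21, 30, 20 → 6
24 → 19, 21, 20 → 3
25 → 19, 21, 20 → 3
19 → none → 0
21 → 20 → 1
30 → 20 → 1
20 → none → 0
Sum: 0 + 6 + 3 + 3 + 0 + 1 + 1 + 0 = 14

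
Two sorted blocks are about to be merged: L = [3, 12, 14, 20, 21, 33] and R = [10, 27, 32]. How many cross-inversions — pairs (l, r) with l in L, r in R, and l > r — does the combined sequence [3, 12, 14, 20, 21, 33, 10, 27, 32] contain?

7 split inversions

Count, for every r in R, how many entries of L exceed r:
r = 10: 12, 14, 20, 21, 33 → 5
r = 27: 33 → 1
r = 32: 33 → 1
Cross-inversions: 5 + 1 + 1 = 7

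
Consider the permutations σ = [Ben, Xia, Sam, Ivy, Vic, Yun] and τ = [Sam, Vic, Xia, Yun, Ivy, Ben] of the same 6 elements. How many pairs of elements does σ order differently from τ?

There are 9 discordant pairs.

Assign each item its position (1..6) in the first ordering, then rewrite the second ordering as that position sequence:
positions: Ben→1, Xia→2, Sam→3, Ivy→4, Vic→5, Yun→6
second ordering as positions: [3, 5, 2, 6, 4, 1]
Discordant pairs = inversions in this position sequence.
3: 2, 1 → 2
5: 2, 4, 1 → 3
2: 1 → 1
6: 4, 1 → 2
4: 1 → 1
1: 0
Total: 2 + 3 + 1 + 2 + 1 + 0 = 9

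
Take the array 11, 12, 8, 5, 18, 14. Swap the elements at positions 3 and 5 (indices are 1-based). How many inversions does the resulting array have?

7 inversions

Positions 3 and 5 hold 8 and 18; after swapping, the array is [11, 12, 18, 5, 8, 14].
Count, for each position, how many later elements it exceeds:
11: 2
12: 2
18: 3
5: 0
8: 0
14: 0
Sum: 2 + 2 + 3 + 0 + 0 + 0 = 7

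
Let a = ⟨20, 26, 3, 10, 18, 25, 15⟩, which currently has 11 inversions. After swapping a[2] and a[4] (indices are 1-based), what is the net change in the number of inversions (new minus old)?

Positions 2 and 4 hold 26 and 10; after swapping, the array is [20, 10, 3, 26, 18, 25, 15].
Sweep left to right; for each value list the smaller values that follow it:
20: 4
10: 1
3: 0
26: 3
18: 1
25: 1
15: 0
Sum: 4 + 1 + 0 + 3 + 1 + 1 + 0 = 10
Change: 10 − 11 = -1

-1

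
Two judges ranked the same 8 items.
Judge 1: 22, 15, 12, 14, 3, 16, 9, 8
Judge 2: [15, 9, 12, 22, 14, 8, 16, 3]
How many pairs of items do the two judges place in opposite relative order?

There are 10 discordant pairs.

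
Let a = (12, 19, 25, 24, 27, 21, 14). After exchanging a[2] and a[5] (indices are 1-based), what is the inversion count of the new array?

14

Positions 2 and 5 hold 19 and 27; after swapping, the array is [12, 27, 25, 24, 19, 21, 14].
Count, for each position, how many later elements it exceeds:
12: 0
27: 5
25: 4
24: 3
19: 1
21: 1
14: 0
Sum: 0 + 5 + 4 + 3 + 1 + 1 + 0 = 14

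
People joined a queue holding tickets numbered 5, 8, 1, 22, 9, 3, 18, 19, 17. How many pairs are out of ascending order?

12

Count, for each position, how many later elements it exceeds:
5 → 1, 3 → 2
8 → 1, 3 → 2
1 → none → 0
22 → 9, 3, 18, 19, 17 → 5
9 → 3 → 1
3 → none → 0
18 → 17 → 1
19 → 17 → 1
17 → none → 0
Sum: 2 + 2 + 0 + 5 + 1 + 0 + 1 + 1 + 0 = 12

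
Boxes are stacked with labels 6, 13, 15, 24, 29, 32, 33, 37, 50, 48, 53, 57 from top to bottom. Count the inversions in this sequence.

There is 1 inversion.

Element-by-element contributions:
6: 0
13: 0
15: 0
24: 0
29: 0
32: 0
33: 0
37: 0
50: 1
48: 0
53: 0
57: 0
Sum: 0 + 0 + 0 + 0 + 0 + 0 + 0 + 0 + 1 + 0 + 0 + 0 = 1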